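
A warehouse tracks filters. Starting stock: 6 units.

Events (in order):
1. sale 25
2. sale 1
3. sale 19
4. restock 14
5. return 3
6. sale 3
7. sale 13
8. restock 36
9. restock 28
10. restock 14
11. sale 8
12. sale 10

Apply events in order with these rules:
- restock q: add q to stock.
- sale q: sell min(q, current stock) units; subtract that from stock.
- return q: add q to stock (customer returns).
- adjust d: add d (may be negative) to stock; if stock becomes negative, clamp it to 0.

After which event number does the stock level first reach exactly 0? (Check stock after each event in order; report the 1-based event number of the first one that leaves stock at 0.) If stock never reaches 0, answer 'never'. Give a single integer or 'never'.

Processing events:
Start: stock = 6
  Event 1 (sale 25): sell min(25,6)=6. stock: 6 - 6 = 0. total_sold = 6
  Event 2 (sale 1): sell min(1,0)=0. stock: 0 - 0 = 0. total_sold = 6
  Event 3 (sale 19): sell min(19,0)=0. stock: 0 - 0 = 0. total_sold = 6
  Event 4 (restock 14): 0 + 14 = 14
  Event 5 (return 3): 14 + 3 = 17
  Event 6 (sale 3): sell min(3,17)=3. stock: 17 - 3 = 14. total_sold = 9
  Event 7 (sale 13): sell min(13,14)=13. stock: 14 - 13 = 1. total_sold = 22
  Event 8 (restock 36): 1 + 36 = 37
  Event 9 (restock 28): 37 + 28 = 65
  Event 10 (restock 14): 65 + 14 = 79
  Event 11 (sale 8): sell min(8,79)=8. stock: 79 - 8 = 71. total_sold = 30
  Event 12 (sale 10): sell min(10,71)=10. stock: 71 - 10 = 61. total_sold = 40
Final: stock = 61, total_sold = 40

First zero at event 1.

Answer: 1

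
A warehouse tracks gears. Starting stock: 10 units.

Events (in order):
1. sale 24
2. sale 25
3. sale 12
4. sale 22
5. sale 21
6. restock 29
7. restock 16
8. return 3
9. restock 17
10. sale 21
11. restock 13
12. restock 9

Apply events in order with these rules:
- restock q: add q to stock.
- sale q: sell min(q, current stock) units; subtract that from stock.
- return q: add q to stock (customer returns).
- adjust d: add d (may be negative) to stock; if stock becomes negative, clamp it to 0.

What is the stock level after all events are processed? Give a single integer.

Answer: 66

Derivation:
Processing events:
Start: stock = 10
  Event 1 (sale 24): sell min(24,10)=10. stock: 10 - 10 = 0. total_sold = 10
  Event 2 (sale 25): sell min(25,0)=0. stock: 0 - 0 = 0. total_sold = 10
  Event 3 (sale 12): sell min(12,0)=0. stock: 0 - 0 = 0. total_sold = 10
  Event 4 (sale 22): sell min(22,0)=0. stock: 0 - 0 = 0. total_sold = 10
  Event 5 (sale 21): sell min(21,0)=0. stock: 0 - 0 = 0. total_sold = 10
  Event 6 (restock 29): 0 + 29 = 29
  Event 7 (restock 16): 29 + 16 = 45
  Event 8 (return 3): 45 + 3 = 48
  Event 9 (restock 17): 48 + 17 = 65
  Event 10 (sale 21): sell min(21,65)=21. stock: 65 - 21 = 44. total_sold = 31
  Event 11 (restock 13): 44 + 13 = 57
  Event 12 (restock 9): 57 + 9 = 66
Final: stock = 66, total_sold = 31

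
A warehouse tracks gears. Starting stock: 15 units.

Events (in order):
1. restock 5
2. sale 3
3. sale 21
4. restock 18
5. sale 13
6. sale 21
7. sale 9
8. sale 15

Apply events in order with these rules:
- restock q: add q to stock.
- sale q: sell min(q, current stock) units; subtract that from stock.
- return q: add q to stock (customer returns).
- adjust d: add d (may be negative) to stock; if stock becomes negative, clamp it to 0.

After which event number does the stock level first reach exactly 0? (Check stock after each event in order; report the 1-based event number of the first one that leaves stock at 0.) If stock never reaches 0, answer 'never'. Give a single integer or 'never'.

Answer: 3

Derivation:
Processing events:
Start: stock = 15
  Event 1 (restock 5): 15 + 5 = 20
  Event 2 (sale 3): sell min(3,20)=3. stock: 20 - 3 = 17. total_sold = 3
  Event 3 (sale 21): sell min(21,17)=17. stock: 17 - 17 = 0. total_sold = 20
  Event 4 (restock 18): 0 + 18 = 18
  Event 5 (sale 13): sell min(13,18)=13. stock: 18 - 13 = 5. total_sold = 33
  Event 6 (sale 21): sell min(21,5)=5. stock: 5 - 5 = 0. total_sold = 38
  Event 7 (sale 9): sell min(9,0)=0. stock: 0 - 0 = 0. total_sold = 38
  Event 8 (sale 15): sell min(15,0)=0. stock: 0 - 0 = 0. total_sold = 38
Final: stock = 0, total_sold = 38

First zero at event 3.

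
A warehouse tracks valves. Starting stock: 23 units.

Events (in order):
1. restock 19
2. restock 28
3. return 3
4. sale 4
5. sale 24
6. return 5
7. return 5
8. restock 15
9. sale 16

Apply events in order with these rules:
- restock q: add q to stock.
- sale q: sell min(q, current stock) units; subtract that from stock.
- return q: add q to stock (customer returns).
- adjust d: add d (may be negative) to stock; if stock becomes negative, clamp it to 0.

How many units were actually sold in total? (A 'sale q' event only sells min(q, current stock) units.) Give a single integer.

Processing events:
Start: stock = 23
  Event 1 (restock 19): 23 + 19 = 42
  Event 2 (restock 28): 42 + 28 = 70
  Event 3 (return 3): 70 + 3 = 73
  Event 4 (sale 4): sell min(4,73)=4. stock: 73 - 4 = 69. total_sold = 4
  Event 5 (sale 24): sell min(24,69)=24. stock: 69 - 24 = 45. total_sold = 28
  Event 6 (return 5): 45 + 5 = 50
  Event 7 (return 5): 50 + 5 = 55
  Event 8 (restock 15): 55 + 15 = 70
  Event 9 (sale 16): sell min(16,70)=16. stock: 70 - 16 = 54. total_sold = 44
Final: stock = 54, total_sold = 44

Answer: 44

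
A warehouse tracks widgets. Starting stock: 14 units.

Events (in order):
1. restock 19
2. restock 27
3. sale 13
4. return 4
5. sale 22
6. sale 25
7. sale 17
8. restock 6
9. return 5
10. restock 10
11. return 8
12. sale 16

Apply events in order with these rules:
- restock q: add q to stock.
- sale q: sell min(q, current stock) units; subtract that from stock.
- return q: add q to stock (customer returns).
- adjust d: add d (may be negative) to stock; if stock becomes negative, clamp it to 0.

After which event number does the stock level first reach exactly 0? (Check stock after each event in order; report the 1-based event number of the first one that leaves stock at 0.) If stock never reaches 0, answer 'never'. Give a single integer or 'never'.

Processing events:
Start: stock = 14
  Event 1 (restock 19): 14 + 19 = 33
  Event 2 (restock 27): 33 + 27 = 60
  Event 3 (sale 13): sell min(13,60)=13. stock: 60 - 13 = 47. total_sold = 13
  Event 4 (return 4): 47 + 4 = 51
  Event 5 (sale 22): sell min(22,51)=22. stock: 51 - 22 = 29. total_sold = 35
  Event 6 (sale 25): sell min(25,29)=25. stock: 29 - 25 = 4. total_sold = 60
  Event 7 (sale 17): sell min(17,4)=4. stock: 4 - 4 = 0. total_sold = 64
  Event 8 (restock 6): 0 + 6 = 6
  Event 9 (return 5): 6 + 5 = 11
  Event 10 (restock 10): 11 + 10 = 21
  Event 11 (return 8): 21 + 8 = 29
  Event 12 (sale 16): sell min(16,29)=16. stock: 29 - 16 = 13. total_sold = 80
Final: stock = 13, total_sold = 80

First zero at event 7.

Answer: 7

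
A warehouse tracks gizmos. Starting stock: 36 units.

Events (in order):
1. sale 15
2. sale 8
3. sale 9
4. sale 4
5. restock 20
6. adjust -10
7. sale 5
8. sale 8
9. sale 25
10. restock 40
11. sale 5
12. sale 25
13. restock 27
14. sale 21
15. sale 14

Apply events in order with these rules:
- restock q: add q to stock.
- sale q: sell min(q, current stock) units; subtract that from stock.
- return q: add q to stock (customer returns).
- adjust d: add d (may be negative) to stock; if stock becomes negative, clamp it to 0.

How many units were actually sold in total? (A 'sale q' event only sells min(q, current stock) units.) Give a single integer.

Answer: 111

Derivation:
Processing events:
Start: stock = 36
  Event 1 (sale 15): sell min(15,36)=15. stock: 36 - 15 = 21. total_sold = 15
  Event 2 (sale 8): sell min(8,21)=8. stock: 21 - 8 = 13. total_sold = 23
  Event 3 (sale 9): sell min(9,13)=9. stock: 13 - 9 = 4. total_sold = 32
  Event 4 (sale 4): sell min(4,4)=4. stock: 4 - 4 = 0. total_sold = 36
  Event 5 (restock 20): 0 + 20 = 20
  Event 6 (adjust -10): 20 + -10 = 10
  Event 7 (sale 5): sell min(5,10)=5. stock: 10 - 5 = 5. total_sold = 41
  Event 8 (sale 8): sell min(8,5)=5. stock: 5 - 5 = 0. total_sold = 46
  Event 9 (sale 25): sell min(25,0)=0. stock: 0 - 0 = 0. total_sold = 46
  Event 10 (restock 40): 0 + 40 = 40
  Event 11 (sale 5): sell min(5,40)=5. stock: 40 - 5 = 35. total_sold = 51
  Event 12 (sale 25): sell min(25,35)=25. stock: 35 - 25 = 10. total_sold = 76
  Event 13 (restock 27): 10 + 27 = 37
  Event 14 (sale 21): sell min(21,37)=21. stock: 37 - 21 = 16. total_sold = 97
  Event 15 (sale 14): sell min(14,16)=14. stock: 16 - 14 = 2. total_sold = 111
Final: stock = 2, total_sold = 111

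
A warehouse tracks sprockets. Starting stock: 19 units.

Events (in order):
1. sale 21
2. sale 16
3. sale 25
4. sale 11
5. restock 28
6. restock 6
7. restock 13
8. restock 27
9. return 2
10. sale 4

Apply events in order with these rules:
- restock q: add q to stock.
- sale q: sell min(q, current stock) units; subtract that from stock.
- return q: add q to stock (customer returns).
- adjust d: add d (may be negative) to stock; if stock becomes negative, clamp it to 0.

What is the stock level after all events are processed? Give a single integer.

Answer: 72

Derivation:
Processing events:
Start: stock = 19
  Event 1 (sale 21): sell min(21,19)=19. stock: 19 - 19 = 0. total_sold = 19
  Event 2 (sale 16): sell min(16,0)=0. stock: 0 - 0 = 0. total_sold = 19
  Event 3 (sale 25): sell min(25,0)=0. stock: 0 - 0 = 0. total_sold = 19
  Event 4 (sale 11): sell min(11,0)=0. stock: 0 - 0 = 0. total_sold = 19
  Event 5 (restock 28): 0 + 28 = 28
  Event 6 (restock 6): 28 + 6 = 34
  Event 7 (restock 13): 34 + 13 = 47
  Event 8 (restock 27): 47 + 27 = 74
  Event 9 (return 2): 74 + 2 = 76
  Event 10 (sale 4): sell min(4,76)=4. stock: 76 - 4 = 72. total_sold = 23
Final: stock = 72, total_sold = 23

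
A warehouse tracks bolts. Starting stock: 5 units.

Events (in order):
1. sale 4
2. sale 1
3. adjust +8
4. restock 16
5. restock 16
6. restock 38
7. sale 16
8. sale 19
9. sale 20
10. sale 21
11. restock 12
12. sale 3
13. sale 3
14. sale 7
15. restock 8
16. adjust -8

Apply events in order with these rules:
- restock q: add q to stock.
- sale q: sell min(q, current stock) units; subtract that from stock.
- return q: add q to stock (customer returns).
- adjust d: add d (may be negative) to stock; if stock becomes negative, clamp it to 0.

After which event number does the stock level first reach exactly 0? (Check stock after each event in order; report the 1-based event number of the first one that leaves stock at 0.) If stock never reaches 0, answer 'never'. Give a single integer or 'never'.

Processing events:
Start: stock = 5
  Event 1 (sale 4): sell min(4,5)=4. stock: 5 - 4 = 1. total_sold = 4
  Event 2 (sale 1): sell min(1,1)=1. stock: 1 - 1 = 0. total_sold = 5
  Event 3 (adjust +8): 0 + 8 = 8
  Event 4 (restock 16): 8 + 16 = 24
  Event 5 (restock 16): 24 + 16 = 40
  Event 6 (restock 38): 40 + 38 = 78
  Event 7 (sale 16): sell min(16,78)=16. stock: 78 - 16 = 62. total_sold = 21
  Event 8 (sale 19): sell min(19,62)=19. stock: 62 - 19 = 43. total_sold = 40
  Event 9 (sale 20): sell min(20,43)=20. stock: 43 - 20 = 23. total_sold = 60
  Event 10 (sale 21): sell min(21,23)=21. stock: 23 - 21 = 2. total_sold = 81
  Event 11 (restock 12): 2 + 12 = 14
  Event 12 (sale 3): sell min(3,14)=3. stock: 14 - 3 = 11. total_sold = 84
  Event 13 (sale 3): sell min(3,11)=3. stock: 11 - 3 = 8. total_sold = 87
  Event 14 (sale 7): sell min(7,8)=7. stock: 8 - 7 = 1. total_sold = 94
  Event 15 (restock 8): 1 + 8 = 9
  Event 16 (adjust -8): 9 + -8 = 1
Final: stock = 1, total_sold = 94

First zero at event 2.

Answer: 2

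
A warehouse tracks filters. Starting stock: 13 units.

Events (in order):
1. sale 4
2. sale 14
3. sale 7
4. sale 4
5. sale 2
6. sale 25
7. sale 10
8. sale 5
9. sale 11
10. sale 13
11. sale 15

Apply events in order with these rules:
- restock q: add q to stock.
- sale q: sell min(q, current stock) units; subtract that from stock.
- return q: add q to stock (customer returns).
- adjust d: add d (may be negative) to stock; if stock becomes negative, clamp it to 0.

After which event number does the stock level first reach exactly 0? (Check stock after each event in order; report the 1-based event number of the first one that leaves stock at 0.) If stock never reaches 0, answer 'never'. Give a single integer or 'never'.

Processing events:
Start: stock = 13
  Event 1 (sale 4): sell min(4,13)=4. stock: 13 - 4 = 9. total_sold = 4
  Event 2 (sale 14): sell min(14,9)=9. stock: 9 - 9 = 0. total_sold = 13
  Event 3 (sale 7): sell min(7,0)=0. stock: 0 - 0 = 0. total_sold = 13
  Event 4 (sale 4): sell min(4,0)=0. stock: 0 - 0 = 0. total_sold = 13
  Event 5 (sale 2): sell min(2,0)=0. stock: 0 - 0 = 0. total_sold = 13
  Event 6 (sale 25): sell min(25,0)=0. stock: 0 - 0 = 0. total_sold = 13
  Event 7 (sale 10): sell min(10,0)=0. stock: 0 - 0 = 0. total_sold = 13
  Event 8 (sale 5): sell min(5,0)=0. stock: 0 - 0 = 0. total_sold = 13
  Event 9 (sale 11): sell min(11,0)=0. stock: 0 - 0 = 0. total_sold = 13
  Event 10 (sale 13): sell min(13,0)=0. stock: 0 - 0 = 0. total_sold = 13
  Event 11 (sale 15): sell min(15,0)=0. stock: 0 - 0 = 0. total_sold = 13
Final: stock = 0, total_sold = 13

First zero at event 2.

Answer: 2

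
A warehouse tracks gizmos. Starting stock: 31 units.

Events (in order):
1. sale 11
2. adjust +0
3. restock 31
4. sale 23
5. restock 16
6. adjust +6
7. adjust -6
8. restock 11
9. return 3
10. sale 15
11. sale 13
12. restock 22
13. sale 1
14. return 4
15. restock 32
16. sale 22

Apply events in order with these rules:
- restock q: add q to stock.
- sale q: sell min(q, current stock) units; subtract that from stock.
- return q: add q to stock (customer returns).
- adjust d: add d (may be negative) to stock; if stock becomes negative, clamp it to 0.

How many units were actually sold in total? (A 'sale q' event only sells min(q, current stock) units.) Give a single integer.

Answer: 85

Derivation:
Processing events:
Start: stock = 31
  Event 1 (sale 11): sell min(11,31)=11. stock: 31 - 11 = 20. total_sold = 11
  Event 2 (adjust +0): 20 + 0 = 20
  Event 3 (restock 31): 20 + 31 = 51
  Event 4 (sale 23): sell min(23,51)=23. stock: 51 - 23 = 28. total_sold = 34
  Event 5 (restock 16): 28 + 16 = 44
  Event 6 (adjust +6): 44 + 6 = 50
  Event 7 (adjust -6): 50 + -6 = 44
  Event 8 (restock 11): 44 + 11 = 55
  Event 9 (return 3): 55 + 3 = 58
  Event 10 (sale 15): sell min(15,58)=15. stock: 58 - 15 = 43. total_sold = 49
  Event 11 (sale 13): sell min(13,43)=13. stock: 43 - 13 = 30. total_sold = 62
  Event 12 (restock 22): 30 + 22 = 52
  Event 13 (sale 1): sell min(1,52)=1. stock: 52 - 1 = 51. total_sold = 63
  Event 14 (return 4): 51 + 4 = 55
  Event 15 (restock 32): 55 + 32 = 87
  Event 16 (sale 22): sell min(22,87)=22. stock: 87 - 22 = 65. total_sold = 85
Final: stock = 65, total_sold = 85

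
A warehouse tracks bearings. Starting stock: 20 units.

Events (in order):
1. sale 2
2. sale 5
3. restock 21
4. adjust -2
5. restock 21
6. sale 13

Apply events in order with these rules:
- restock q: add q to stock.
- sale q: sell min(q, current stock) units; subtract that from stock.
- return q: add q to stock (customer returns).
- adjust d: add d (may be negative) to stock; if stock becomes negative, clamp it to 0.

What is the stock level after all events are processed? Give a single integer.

Processing events:
Start: stock = 20
  Event 1 (sale 2): sell min(2,20)=2. stock: 20 - 2 = 18. total_sold = 2
  Event 2 (sale 5): sell min(5,18)=5. stock: 18 - 5 = 13. total_sold = 7
  Event 3 (restock 21): 13 + 21 = 34
  Event 4 (adjust -2): 34 + -2 = 32
  Event 5 (restock 21): 32 + 21 = 53
  Event 6 (sale 13): sell min(13,53)=13. stock: 53 - 13 = 40. total_sold = 20
Final: stock = 40, total_sold = 20

Answer: 40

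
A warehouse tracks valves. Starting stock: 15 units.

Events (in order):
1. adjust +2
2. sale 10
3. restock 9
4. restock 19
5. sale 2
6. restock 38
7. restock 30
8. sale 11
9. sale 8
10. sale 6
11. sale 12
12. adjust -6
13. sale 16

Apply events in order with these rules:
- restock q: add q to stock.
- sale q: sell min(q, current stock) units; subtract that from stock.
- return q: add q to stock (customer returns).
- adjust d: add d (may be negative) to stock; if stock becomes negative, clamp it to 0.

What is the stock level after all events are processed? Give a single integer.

Processing events:
Start: stock = 15
  Event 1 (adjust +2): 15 + 2 = 17
  Event 2 (sale 10): sell min(10,17)=10. stock: 17 - 10 = 7. total_sold = 10
  Event 3 (restock 9): 7 + 9 = 16
  Event 4 (restock 19): 16 + 19 = 35
  Event 5 (sale 2): sell min(2,35)=2. stock: 35 - 2 = 33. total_sold = 12
  Event 6 (restock 38): 33 + 38 = 71
  Event 7 (restock 30): 71 + 30 = 101
  Event 8 (sale 11): sell min(11,101)=11. stock: 101 - 11 = 90. total_sold = 23
  Event 9 (sale 8): sell min(8,90)=8. stock: 90 - 8 = 82. total_sold = 31
  Event 10 (sale 6): sell min(6,82)=6. stock: 82 - 6 = 76. total_sold = 37
  Event 11 (sale 12): sell min(12,76)=12. stock: 76 - 12 = 64. total_sold = 49
  Event 12 (adjust -6): 64 + -6 = 58
  Event 13 (sale 16): sell min(16,58)=16. stock: 58 - 16 = 42. total_sold = 65
Final: stock = 42, total_sold = 65

Answer: 42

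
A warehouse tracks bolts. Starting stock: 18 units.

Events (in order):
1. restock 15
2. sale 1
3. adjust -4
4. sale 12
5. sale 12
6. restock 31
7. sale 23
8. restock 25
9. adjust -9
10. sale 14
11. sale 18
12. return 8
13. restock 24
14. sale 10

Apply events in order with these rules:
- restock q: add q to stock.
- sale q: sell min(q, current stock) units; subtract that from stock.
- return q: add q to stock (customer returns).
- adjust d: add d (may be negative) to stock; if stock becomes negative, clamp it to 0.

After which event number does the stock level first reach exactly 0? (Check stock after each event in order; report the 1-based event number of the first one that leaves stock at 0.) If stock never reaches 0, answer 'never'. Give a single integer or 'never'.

Processing events:
Start: stock = 18
  Event 1 (restock 15): 18 + 15 = 33
  Event 2 (sale 1): sell min(1,33)=1. stock: 33 - 1 = 32. total_sold = 1
  Event 3 (adjust -4): 32 + -4 = 28
  Event 4 (sale 12): sell min(12,28)=12. stock: 28 - 12 = 16. total_sold = 13
  Event 5 (sale 12): sell min(12,16)=12. stock: 16 - 12 = 4. total_sold = 25
  Event 6 (restock 31): 4 + 31 = 35
  Event 7 (sale 23): sell min(23,35)=23. stock: 35 - 23 = 12. total_sold = 48
  Event 8 (restock 25): 12 + 25 = 37
  Event 9 (adjust -9): 37 + -9 = 28
  Event 10 (sale 14): sell min(14,28)=14. stock: 28 - 14 = 14. total_sold = 62
  Event 11 (sale 18): sell min(18,14)=14. stock: 14 - 14 = 0. total_sold = 76
  Event 12 (return 8): 0 + 8 = 8
  Event 13 (restock 24): 8 + 24 = 32
  Event 14 (sale 10): sell min(10,32)=10. stock: 32 - 10 = 22. total_sold = 86
Final: stock = 22, total_sold = 86

First zero at event 11.

Answer: 11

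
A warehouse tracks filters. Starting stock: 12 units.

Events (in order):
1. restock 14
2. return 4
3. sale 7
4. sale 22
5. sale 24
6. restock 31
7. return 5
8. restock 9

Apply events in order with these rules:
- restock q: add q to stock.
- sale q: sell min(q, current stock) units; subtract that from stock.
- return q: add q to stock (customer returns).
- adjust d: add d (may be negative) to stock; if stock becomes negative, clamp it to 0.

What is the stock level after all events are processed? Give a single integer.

Processing events:
Start: stock = 12
  Event 1 (restock 14): 12 + 14 = 26
  Event 2 (return 4): 26 + 4 = 30
  Event 3 (sale 7): sell min(7,30)=7. stock: 30 - 7 = 23. total_sold = 7
  Event 4 (sale 22): sell min(22,23)=22. stock: 23 - 22 = 1. total_sold = 29
  Event 5 (sale 24): sell min(24,1)=1. stock: 1 - 1 = 0. total_sold = 30
  Event 6 (restock 31): 0 + 31 = 31
  Event 7 (return 5): 31 + 5 = 36
  Event 8 (restock 9): 36 + 9 = 45
Final: stock = 45, total_sold = 30

Answer: 45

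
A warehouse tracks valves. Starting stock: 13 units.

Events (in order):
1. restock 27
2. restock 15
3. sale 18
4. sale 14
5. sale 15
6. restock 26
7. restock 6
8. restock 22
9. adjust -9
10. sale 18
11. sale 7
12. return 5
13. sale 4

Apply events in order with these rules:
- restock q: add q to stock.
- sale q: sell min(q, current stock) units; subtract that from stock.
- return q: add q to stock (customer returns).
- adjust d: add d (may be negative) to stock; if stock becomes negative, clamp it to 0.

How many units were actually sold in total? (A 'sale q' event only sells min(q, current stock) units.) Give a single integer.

Processing events:
Start: stock = 13
  Event 1 (restock 27): 13 + 27 = 40
  Event 2 (restock 15): 40 + 15 = 55
  Event 3 (sale 18): sell min(18,55)=18. stock: 55 - 18 = 37. total_sold = 18
  Event 4 (sale 14): sell min(14,37)=14. stock: 37 - 14 = 23. total_sold = 32
  Event 5 (sale 15): sell min(15,23)=15. stock: 23 - 15 = 8. total_sold = 47
  Event 6 (restock 26): 8 + 26 = 34
  Event 7 (restock 6): 34 + 6 = 40
  Event 8 (restock 22): 40 + 22 = 62
  Event 9 (adjust -9): 62 + -9 = 53
  Event 10 (sale 18): sell min(18,53)=18. stock: 53 - 18 = 35. total_sold = 65
  Event 11 (sale 7): sell min(7,35)=7. stock: 35 - 7 = 28. total_sold = 72
  Event 12 (return 5): 28 + 5 = 33
  Event 13 (sale 4): sell min(4,33)=4. stock: 33 - 4 = 29. total_sold = 76
Final: stock = 29, total_sold = 76

Answer: 76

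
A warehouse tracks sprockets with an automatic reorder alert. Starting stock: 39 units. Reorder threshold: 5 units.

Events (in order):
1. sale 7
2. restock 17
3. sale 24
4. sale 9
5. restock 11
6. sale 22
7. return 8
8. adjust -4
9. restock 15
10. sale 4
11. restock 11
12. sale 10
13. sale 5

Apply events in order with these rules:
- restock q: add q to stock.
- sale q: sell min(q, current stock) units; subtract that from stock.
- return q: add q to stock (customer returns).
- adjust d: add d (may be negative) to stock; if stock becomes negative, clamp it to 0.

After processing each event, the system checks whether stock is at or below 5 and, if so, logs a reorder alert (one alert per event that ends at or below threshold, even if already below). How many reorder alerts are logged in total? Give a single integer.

Processing events:
Start: stock = 39
  Event 1 (sale 7): sell min(7,39)=7. stock: 39 - 7 = 32. total_sold = 7
  Event 2 (restock 17): 32 + 17 = 49
  Event 3 (sale 24): sell min(24,49)=24. stock: 49 - 24 = 25. total_sold = 31
  Event 4 (sale 9): sell min(9,25)=9. stock: 25 - 9 = 16. total_sold = 40
  Event 5 (restock 11): 16 + 11 = 27
  Event 6 (sale 22): sell min(22,27)=22. stock: 27 - 22 = 5. total_sold = 62
  Event 7 (return 8): 5 + 8 = 13
  Event 8 (adjust -4): 13 + -4 = 9
  Event 9 (restock 15): 9 + 15 = 24
  Event 10 (sale 4): sell min(4,24)=4. stock: 24 - 4 = 20. total_sold = 66
  Event 11 (restock 11): 20 + 11 = 31
  Event 12 (sale 10): sell min(10,31)=10. stock: 31 - 10 = 21. total_sold = 76
  Event 13 (sale 5): sell min(5,21)=5. stock: 21 - 5 = 16. total_sold = 81
Final: stock = 16, total_sold = 81

Checking against threshold 5:
  After event 1: stock=32 > 5
  After event 2: stock=49 > 5
  After event 3: stock=25 > 5
  After event 4: stock=16 > 5
  After event 5: stock=27 > 5
  After event 6: stock=5 <= 5 -> ALERT
  After event 7: stock=13 > 5
  After event 8: stock=9 > 5
  After event 9: stock=24 > 5
  After event 10: stock=20 > 5
  After event 11: stock=31 > 5
  After event 12: stock=21 > 5
  After event 13: stock=16 > 5
Alert events: [6]. Count = 1

Answer: 1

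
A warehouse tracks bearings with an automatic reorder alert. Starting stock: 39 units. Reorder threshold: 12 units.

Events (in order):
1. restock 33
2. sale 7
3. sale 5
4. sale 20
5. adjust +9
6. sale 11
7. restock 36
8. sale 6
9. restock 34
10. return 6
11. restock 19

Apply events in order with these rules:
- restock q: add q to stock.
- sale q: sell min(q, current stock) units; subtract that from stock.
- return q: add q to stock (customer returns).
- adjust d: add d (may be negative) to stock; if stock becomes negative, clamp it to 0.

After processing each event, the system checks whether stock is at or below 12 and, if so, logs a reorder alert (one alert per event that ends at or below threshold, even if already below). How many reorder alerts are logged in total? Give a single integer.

Processing events:
Start: stock = 39
  Event 1 (restock 33): 39 + 33 = 72
  Event 2 (sale 7): sell min(7,72)=7. stock: 72 - 7 = 65. total_sold = 7
  Event 3 (sale 5): sell min(5,65)=5. stock: 65 - 5 = 60. total_sold = 12
  Event 4 (sale 20): sell min(20,60)=20. stock: 60 - 20 = 40. total_sold = 32
  Event 5 (adjust +9): 40 + 9 = 49
  Event 6 (sale 11): sell min(11,49)=11. stock: 49 - 11 = 38. total_sold = 43
  Event 7 (restock 36): 38 + 36 = 74
  Event 8 (sale 6): sell min(6,74)=6. stock: 74 - 6 = 68. total_sold = 49
  Event 9 (restock 34): 68 + 34 = 102
  Event 10 (return 6): 102 + 6 = 108
  Event 11 (restock 19): 108 + 19 = 127
Final: stock = 127, total_sold = 49

Checking against threshold 12:
  After event 1: stock=72 > 12
  After event 2: stock=65 > 12
  After event 3: stock=60 > 12
  After event 4: stock=40 > 12
  After event 5: stock=49 > 12
  After event 6: stock=38 > 12
  After event 7: stock=74 > 12
  After event 8: stock=68 > 12
  After event 9: stock=102 > 12
  After event 10: stock=108 > 12
  After event 11: stock=127 > 12
Alert events: []. Count = 0

Answer: 0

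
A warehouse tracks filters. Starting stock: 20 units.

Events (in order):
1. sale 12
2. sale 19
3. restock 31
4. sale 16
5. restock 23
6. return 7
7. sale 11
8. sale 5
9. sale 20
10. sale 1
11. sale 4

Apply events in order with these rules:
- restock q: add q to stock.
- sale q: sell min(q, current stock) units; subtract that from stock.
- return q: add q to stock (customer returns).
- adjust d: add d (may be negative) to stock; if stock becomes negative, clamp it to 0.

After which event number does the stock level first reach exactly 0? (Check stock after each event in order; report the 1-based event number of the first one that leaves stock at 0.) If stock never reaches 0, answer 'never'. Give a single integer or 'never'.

Processing events:
Start: stock = 20
  Event 1 (sale 12): sell min(12,20)=12. stock: 20 - 12 = 8. total_sold = 12
  Event 2 (sale 19): sell min(19,8)=8. stock: 8 - 8 = 0. total_sold = 20
  Event 3 (restock 31): 0 + 31 = 31
  Event 4 (sale 16): sell min(16,31)=16. stock: 31 - 16 = 15. total_sold = 36
  Event 5 (restock 23): 15 + 23 = 38
  Event 6 (return 7): 38 + 7 = 45
  Event 7 (sale 11): sell min(11,45)=11. stock: 45 - 11 = 34. total_sold = 47
  Event 8 (sale 5): sell min(5,34)=5. stock: 34 - 5 = 29. total_sold = 52
  Event 9 (sale 20): sell min(20,29)=20. stock: 29 - 20 = 9. total_sold = 72
  Event 10 (sale 1): sell min(1,9)=1. stock: 9 - 1 = 8. total_sold = 73
  Event 11 (sale 4): sell min(4,8)=4. stock: 8 - 4 = 4. total_sold = 77
Final: stock = 4, total_sold = 77

First zero at event 2.

Answer: 2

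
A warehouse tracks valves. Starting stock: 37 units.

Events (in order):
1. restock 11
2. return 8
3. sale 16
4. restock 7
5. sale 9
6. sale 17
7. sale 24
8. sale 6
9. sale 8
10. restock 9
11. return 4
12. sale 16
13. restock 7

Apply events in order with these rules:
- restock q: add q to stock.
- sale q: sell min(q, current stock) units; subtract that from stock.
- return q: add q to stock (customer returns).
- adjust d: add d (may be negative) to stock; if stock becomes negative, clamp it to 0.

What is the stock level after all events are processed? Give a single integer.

Processing events:
Start: stock = 37
  Event 1 (restock 11): 37 + 11 = 48
  Event 2 (return 8): 48 + 8 = 56
  Event 3 (sale 16): sell min(16,56)=16. stock: 56 - 16 = 40. total_sold = 16
  Event 4 (restock 7): 40 + 7 = 47
  Event 5 (sale 9): sell min(9,47)=9. stock: 47 - 9 = 38. total_sold = 25
  Event 6 (sale 17): sell min(17,38)=17. stock: 38 - 17 = 21. total_sold = 42
  Event 7 (sale 24): sell min(24,21)=21. stock: 21 - 21 = 0. total_sold = 63
  Event 8 (sale 6): sell min(6,0)=0. stock: 0 - 0 = 0. total_sold = 63
  Event 9 (sale 8): sell min(8,0)=0. stock: 0 - 0 = 0. total_sold = 63
  Event 10 (restock 9): 0 + 9 = 9
  Event 11 (return 4): 9 + 4 = 13
  Event 12 (sale 16): sell min(16,13)=13. stock: 13 - 13 = 0. total_sold = 76
  Event 13 (restock 7): 0 + 7 = 7
Final: stock = 7, total_sold = 76

Answer: 7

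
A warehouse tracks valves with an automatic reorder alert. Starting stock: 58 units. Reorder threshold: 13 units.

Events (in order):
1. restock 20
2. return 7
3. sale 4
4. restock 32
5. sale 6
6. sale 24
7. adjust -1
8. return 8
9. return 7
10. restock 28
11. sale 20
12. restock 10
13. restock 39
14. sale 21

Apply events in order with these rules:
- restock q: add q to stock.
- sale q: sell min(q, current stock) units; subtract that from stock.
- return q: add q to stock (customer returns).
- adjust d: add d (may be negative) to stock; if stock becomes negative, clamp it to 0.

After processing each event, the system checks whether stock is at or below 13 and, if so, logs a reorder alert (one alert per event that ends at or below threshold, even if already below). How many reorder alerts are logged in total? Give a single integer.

Answer: 0

Derivation:
Processing events:
Start: stock = 58
  Event 1 (restock 20): 58 + 20 = 78
  Event 2 (return 7): 78 + 7 = 85
  Event 3 (sale 4): sell min(4,85)=4. stock: 85 - 4 = 81. total_sold = 4
  Event 4 (restock 32): 81 + 32 = 113
  Event 5 (sale 6): sell min(6,113)=6. stock: 113 - 6 = 107. total_sold = 10
  Event 6 (sale 24): sell min(24,107)=24. stock: 107 - 24 = 83. total_sold = 34
  Event 7 (adjust -1): 83 + -1 = 82
  Event 8 (return 8): 82 + 8 = 90
  Event 9 (return 7): 90 + 7 = 97
  Event 10 (restock 28): 97 + 28 = 125
  Event 11 (sale 20): sell min(20,125)=20. stock: 125 - 20 = 105. total_sold = 54
  Event 12 (restock 10): 105 + 10 = 115
  Event 13 (restock 39): 115 + 39 = 154
  Event 14 (sale 21): sell min(21,154)=21. stock: 154 - 21 = 133. total_sold = 75
Final: stock = 133, total_sold = 75

Checking against threshold 13:
  After event 1: stock=78 > 13
  After event 2: stock=85 > 13
  After event 3: stock=81 > 13
  After event 4: stock=113 > 13
  After event 5: stock=107 > 13
  After event 6: stock=83 > 13
  After event 7: stock=82 > 13
  After event 8: stock=90 > 13
  After event 9: stock=97 > 13
  After event 10: stock=125 > 13
  After event 11: stock=105 > 13
  After event 12: stock=115 > 13
  After event 13: stock=154 > 13
  After event 14: stock=133 > 13
Alert events: []. Count = 0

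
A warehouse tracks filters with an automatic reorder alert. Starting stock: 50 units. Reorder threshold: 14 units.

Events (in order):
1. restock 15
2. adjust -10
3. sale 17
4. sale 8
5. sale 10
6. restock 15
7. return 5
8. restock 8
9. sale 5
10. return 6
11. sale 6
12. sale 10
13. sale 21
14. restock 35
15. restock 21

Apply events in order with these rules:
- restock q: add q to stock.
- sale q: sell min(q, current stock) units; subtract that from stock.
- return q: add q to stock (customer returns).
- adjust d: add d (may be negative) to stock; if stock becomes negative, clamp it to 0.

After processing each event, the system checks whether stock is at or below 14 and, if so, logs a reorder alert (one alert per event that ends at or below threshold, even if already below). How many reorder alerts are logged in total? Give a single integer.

Answer: 1

Derivation:
Processing events:
Start: stock = 50
  Event 1 (restock 15): 50 + 15 = 65
  Event 2 (adjust -10): 65 + -10 = 55
  Event 3 (sale 17): sell min(17,55)=17. stock: 55 - 17 = 38. total_sold = 17
  Event 4 (sale 8): sell min(8,38)=8. stock: 38 - 8 = 30. total_sold = 25
  Event 5 (sale 10): sell min(10,30)=10. stock: 30 - 10 = 20. total_sold = 35
  Event 6 (restock 15): 20 + 15 = 35
  Event 7 (return 5): 35 + 5 = 40
  Event 8 (restock 8): 40 + 8 = 48
  Event 9 (sale 5): sell min(5,48)=5. stock: 48 - 5 = 43. total_sold = 40
  Event 10 (return 6): 43 + 6 = 49
  Event 11 (sale 6): sell min(6,49)=6. stock: 49 - 6 = 43. total_sold = 46
  Event 12 (sale 10): sell min(10,43)=10. stock: 43 - 10 = 33. total_sold = 56
  Event 13 (sale 21): sell min(21,33)=21. stock: 33 - 21 = 12. total_sold = 77
  Event 14 (restock 35): 12 + 35 = 47
  Event 15 (restock 21): 47 + 21 = 68
Final: stock = 68, total_sold = 77

Checking against threshold 14:
  After event 1: stock=65 > 14
  After event 2: stock=55 > 14
  After event 3: stock=38 > 14
  After event 4: stock=30 > 14
  After event 5: stock=20 > 14
  After event 6: stock=35 > 14
  After event 7: stock=40 > 14
  After event 8: stock=48 > 14
  After event 9: stock=43 > 14
  After event 10: stock=49 > 14
  After event 11: stock=43 > 14
  After event 12: stock=33 > 14
  After event 13: stock=12 <= 14 -> ALERT
  After event 14: stock=47 > 14
  After event 15: stock=68 > 14
Alert events: [13]. Count = 1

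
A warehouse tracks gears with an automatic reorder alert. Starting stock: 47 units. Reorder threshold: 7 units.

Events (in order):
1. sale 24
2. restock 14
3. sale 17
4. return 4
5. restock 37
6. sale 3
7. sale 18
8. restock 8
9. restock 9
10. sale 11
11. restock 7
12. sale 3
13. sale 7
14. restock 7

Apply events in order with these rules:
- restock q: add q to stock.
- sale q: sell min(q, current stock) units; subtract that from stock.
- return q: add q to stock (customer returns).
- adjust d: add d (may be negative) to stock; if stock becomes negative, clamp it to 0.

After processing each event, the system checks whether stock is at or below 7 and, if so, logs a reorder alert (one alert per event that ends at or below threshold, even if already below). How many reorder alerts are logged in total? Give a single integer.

Answer: 0

Derivation:
Processing events:
Start: stock = 47
  Event 1 (sale 24): sell min(24,47)=24. stock: 47 - 24 = 23. total_sold = 24
  Event 2 (restock 14): 23 + 14 = 37
  Event 3 (sale 17): sell min(17,37)=17. stock: 37 - 17 = 20. total_sold = 41
  Event 4 (return 4): 20 + 4 = 24
  Event 5 (restock 37): 24 + 37 = 61
  Event 6 (sale 3): sell min(3,61)=3. stock: 61 - 3 = 58. total_sold = 44
  Event 7 (sale 18): sell min(18,58)=18. stock: 58 - 18 = 40. total_sold = 62
  Event 8 (restock 8): 40 + 8 = 48
  Event 9 (restock 9): 48 + 9 = 57
  Event 10 (sale 11): sell min(11,57)=11. stock: 57 - 11 = 46. total_sold = 73
  Event 11 (restock 7): 46 + 7 = 53
  Event 12 (sale 3): sell min(3,53)=3. stock: 53 - 3 = 50. total_sold = 76
  Event 13 (sale 7): sell min(7,50)=7. stock: 50 - 7 = 43. total_sold = 83
  Event 14 (restock 7): 43 + 7 = 50
Final: stock = 50, total_sold = 83

Checking against threshold 7:
  After event 1: stock=23 > 7
  After event 2: stock=37 > 7
  After event 3: stock=20 > 7
  After event 4: stock=24 > 7
  After event 5: stock=61 > 7
  After event 6: stock=58 > 7
  After event 7: stock=40 > 7
  After event 8: stock=48 > 7
  After event 9: stock=57 > 7
  After event 10: stock=46 > 7
  After event 11: stock=53 > 7
  After event 12: stock=50 > 7
  After event 13: stock=43 > 7
  After event 14: stock=50 > 7
Alert events: []. Count = 0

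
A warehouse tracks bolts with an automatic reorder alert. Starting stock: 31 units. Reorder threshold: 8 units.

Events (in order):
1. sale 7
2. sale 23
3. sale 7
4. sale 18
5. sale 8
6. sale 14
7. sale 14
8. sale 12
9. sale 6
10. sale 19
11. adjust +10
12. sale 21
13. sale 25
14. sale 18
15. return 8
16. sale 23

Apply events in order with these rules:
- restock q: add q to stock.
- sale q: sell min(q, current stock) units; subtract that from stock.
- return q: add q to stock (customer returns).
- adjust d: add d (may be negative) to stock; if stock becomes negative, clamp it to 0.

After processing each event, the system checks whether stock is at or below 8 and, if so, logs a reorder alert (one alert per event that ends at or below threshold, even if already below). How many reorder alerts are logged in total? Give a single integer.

Answer: 14

Derivation:
Processing events:
Start: stock = 31
  Event 1 (sale 7): sell min(7,31)=7. stock: 31 - 7 = 24. total_sold = 7
  Event 2 (sale 23): sell min(23,24)=23. stock: 24 - 23 = 1. total_sold = 30
  Event 3 (sale 7): sell min(7,1)=1. stock: 1 - 1 = 0. total_sold = 31
  Event 4 (sale 18): sell min(18,0)=0. stock: 0 - 0 = 0. total_sold = 31
  Event 5 (sale 8): sell min(8,0)=0. stock: 0 - 0 = 0. total_sold = 31
  Event 6 (sale 14): sell min(14,0)=0. stock: 0 - 0 = 0. total_sold = 31
  Event 7 (sale 14): sell min(14,0)=0. stock: 0 - 0 = 0. total_sold = 31
  Event 8 (sale 12): sell min(12,0)=0. stock: 0 - 0 = 0. total_sold = 31
  Event 9 (sale 6): sell min(6,0)=0. stock: 0 - 0 = 0. total_sold = 31
  Event 10 (sale 19): sell min(19,0)=0. stock: 0 - 0 = 0. total_sold = 31
  Event 11 (adjust +10): 0 + 10 = 10
  Event 12 (sale 21): sell min(21,10)=10. stock: 10 - 10 = 0. total_sold = 41
  Event 13 (sale 25): sell min(25,0)=0. stock: 0 - 0 = 0. total_sold = 41
  Event 14 (sale 18): sell min(18,0)=0. stock: 0 - 0 = 0. total_sold = 41
  Event 15 (return 8): 0 + 8 = 8
  Event 16 (sale 23): sell min(23,8)=8. stock: 8 - 8 = 0. total_sold = 49
Final: stock = 0, total_sold = 49

Checking against threshold 8:
  After event 1: stock=24 > 8
  After event 2: stock=1 <= 8 -> ALERT
  After event 3: stock=0 <= 8 -> ALERT
  After event 4: stock=0 <= 8 -> ALERT
  After event 5: stock=0 <= 8 -> ALERT
  After event 6: stock=0 <= 8 -> ALERT
  After event 7: stock=0 <= 8 -> ALERT
  After event 8: stock=0 <= 8 -> ALERT
  After event 9: stock=0 <= 8 -> ALERT
  After event 10: stock=0 <= 8 -> ALERT
  After event 11: stock=10 > 8
  After event 12: stock=0 <= 8 -> ALERT
  After event 13: stock=0 <= 8 -> ALERT
  After event 14: stock=0 <= 8 -> ALERT
  After event 15: stock=8 <= 8 -> ALERT
  After event 16: stock=0 <= 8 -> ALERT
Alert events: [2, 3, 4, 5, 6, 7, 8, 9, 10, 12, 13, 14, 15, 16]. Count = 14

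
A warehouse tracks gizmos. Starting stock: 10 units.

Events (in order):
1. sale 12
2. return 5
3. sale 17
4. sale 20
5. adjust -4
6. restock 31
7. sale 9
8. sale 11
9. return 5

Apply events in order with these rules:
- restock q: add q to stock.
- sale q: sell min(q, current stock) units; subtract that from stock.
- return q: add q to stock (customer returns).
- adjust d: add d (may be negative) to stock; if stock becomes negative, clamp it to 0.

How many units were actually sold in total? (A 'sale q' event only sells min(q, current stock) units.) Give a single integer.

Processing events:
Start: stock = 10
  Event 1 (sale 12): sell min(12,10)=10. stock: 10 - 10 = 0. total_sold = 10
  Event 2 (return 5): 0 + 5 = 5
  Event 3 (sale 17): sell min(17,5)=5. stock: 5 - 5 = 0. total_sold = 15
  Event 4 (sale 20): sell min(20,0)=0. stock: 0 - 0 = 0. total_sold = 15
  Event 5 (adjust -4): 0 + -4 = 0 (clamped to 0)
  Event 6 (restock 31): 0 + 31 = 31
  Event 7 (sale 9): sell min(9,31)=9. stock: 31 - 9 = 22. total_sold = 24
  Event 8 (sale 11): sell min(11,22)=11. stock: 22 - 11 = 11. total_sold = 35
  Event 9 (return 5): 11 + 5 = 16
Final: stock = 16, total_sold = 35

Answer: 35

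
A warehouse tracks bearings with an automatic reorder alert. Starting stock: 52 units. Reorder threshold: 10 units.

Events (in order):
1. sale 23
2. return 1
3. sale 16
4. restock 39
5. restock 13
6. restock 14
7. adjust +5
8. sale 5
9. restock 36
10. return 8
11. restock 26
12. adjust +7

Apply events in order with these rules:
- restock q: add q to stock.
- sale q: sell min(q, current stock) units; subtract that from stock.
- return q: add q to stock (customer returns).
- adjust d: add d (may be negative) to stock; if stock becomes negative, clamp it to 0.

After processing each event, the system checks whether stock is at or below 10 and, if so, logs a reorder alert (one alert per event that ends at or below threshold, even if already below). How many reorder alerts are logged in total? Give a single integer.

Processing events:
Start: stock = 52
  Event 1 (sale 23): sell min(23,52)=23. stock: 52 - 23 = 29. total_sold = 23
  Event 2 (return 1): 29 + 1 = 30
  Event 3 (sale 16): sell min(16,30)=16. stock: 30 - 16 = 14. total_sold = 39
  Event 4 (restock 39): 14 + 39 = 53
  Event 5 (restock 13): 53 + 13 = 66
  Event 6 (restock 14): 66 + 14 = 80
  Event 7 (adjust +5): 80 + 5 = 85
  Event 8 (sale 5): sell min(5,85)=5. stock: 85 - 5 = 80. total_sold = 44
  Event 9 (restock 36): 80 + 36 = 116
  Event 10 (return 8): 116 + 8 = 124
  Event 11 (restock 26): 124 + 26 = 150
  Event 12 (adjust +7): 150 + 7 = 157
Final: stock = 157, total_sold = 44

Checking against threshold 10:
  After event 1: stock=29 > 10
  After event 2: stock=30 > 10
  After event 3: stock=14 > 10
  After event 4: stock=53 > 10
  After event 5: stock=66 > 10
  After event 6: stock=80 > 10
  After event 7: stock=85 > 10
  After event 8: stock=80 > 10
  After event 9: stock=116 > 10
  After event 10: stock=124 > 10
  After event 11: stock=150 > 10
  After event 12: stock=157 > 10
Alert events: []. Count = 0

Answer: 0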